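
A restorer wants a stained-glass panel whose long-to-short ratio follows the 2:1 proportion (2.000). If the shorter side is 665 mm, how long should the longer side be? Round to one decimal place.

1330.0 mm

2:1 = 2.00000.
Longer side = 665 × 2.00000 ≈ 1330.000 → 1330.0 mm.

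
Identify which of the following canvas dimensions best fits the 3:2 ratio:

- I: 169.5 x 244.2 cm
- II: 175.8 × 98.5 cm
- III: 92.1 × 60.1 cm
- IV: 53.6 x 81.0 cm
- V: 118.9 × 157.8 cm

Target 3:2 ≈ 1.500.
I: 1.441 (Δ0.059)  II: 1.785 (Δ0.285)  III: 1.532 (Δ0.032)  IV: 1.511 (Δ0.011)  V: 1.327 (Δ0.173)

IV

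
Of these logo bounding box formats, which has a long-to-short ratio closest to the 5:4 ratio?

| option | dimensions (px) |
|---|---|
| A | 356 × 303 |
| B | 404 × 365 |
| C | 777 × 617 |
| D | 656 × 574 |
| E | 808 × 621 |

C

Target 5:4 ≈ 1.250.
A: 1.175 (Δ0.075)  B: 1.107 (Δ0.143)  C: 1.259 (Δ0.009)  D: 1.143 (Δ0.107)  E: 1.301 (Δ0.051)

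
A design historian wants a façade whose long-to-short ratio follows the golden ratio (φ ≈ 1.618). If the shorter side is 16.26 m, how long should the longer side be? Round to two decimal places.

26.31 m

golden ratio ≈ 1.61803.
Longer side = 16.26 × 1.61803 ≈ 26.3092 → 26.31 m.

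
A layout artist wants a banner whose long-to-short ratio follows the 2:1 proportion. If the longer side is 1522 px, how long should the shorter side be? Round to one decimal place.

2:1 = 2.00000.
Shorter side = 1522 ÷ 2.00000 ≈ 761.000 → 761.0 px.

761.0 px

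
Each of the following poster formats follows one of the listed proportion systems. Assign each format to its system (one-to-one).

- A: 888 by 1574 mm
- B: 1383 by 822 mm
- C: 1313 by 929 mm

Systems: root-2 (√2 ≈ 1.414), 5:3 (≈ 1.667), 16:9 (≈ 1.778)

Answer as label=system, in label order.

A=16:9, B=5:3, C=root-2

Ratios: A ≈ 1.773; B ≈ 1.682; C ≈ 1.413.
Targets: root-2 ≈ 1.414; 5:3 ≈ 1.667; 16:9 ≈ 1.778.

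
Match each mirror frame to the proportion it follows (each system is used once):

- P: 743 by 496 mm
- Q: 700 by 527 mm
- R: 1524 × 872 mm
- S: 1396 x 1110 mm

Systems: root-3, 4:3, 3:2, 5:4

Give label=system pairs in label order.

P=3:2, Q=4:3, R=root-3, S=5:4

P = 743/496 ≈ 1.498 → 3:2 (1.500)
Q = 700/527 ≈ 1.328 → 4:3 (1.333)
R = 1524/872 ≈ 1.748 → root-3 (1.732)
S = 1396/1110 ≈ 1.258 → 5:4 (1.250)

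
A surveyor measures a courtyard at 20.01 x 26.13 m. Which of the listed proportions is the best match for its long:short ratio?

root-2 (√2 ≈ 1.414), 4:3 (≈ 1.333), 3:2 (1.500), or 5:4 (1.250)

Ratio = 26.13 / 20.01 ≈ 1.306.
Distances: root-2 1.414 (Δ 0.108); 4:3 1.333 (Δ 0.027); 3:2 1.500 (Δ 0.194); 5:4 1.250 (Δ 0.056).

4:3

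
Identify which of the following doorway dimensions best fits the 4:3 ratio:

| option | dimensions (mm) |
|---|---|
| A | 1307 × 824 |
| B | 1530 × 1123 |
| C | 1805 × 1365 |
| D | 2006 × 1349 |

Ratios (long/short): A ≈ 1.586; B ≈ 1.362; C ≈ 1.322; D ≈ 1.487.
4:3 ≈ 1.333; option C is nearest (Δ 0.011).

C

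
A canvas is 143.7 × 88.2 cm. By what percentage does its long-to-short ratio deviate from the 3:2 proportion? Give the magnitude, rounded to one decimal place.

8.6%

Ratio = 143.7 / 88.2 ≈ 1.6293.
Ideal 3:2 = 1.5000. |1.6293 − 1.5000| / 1.5000 ≈ 8.62% → 8.6%.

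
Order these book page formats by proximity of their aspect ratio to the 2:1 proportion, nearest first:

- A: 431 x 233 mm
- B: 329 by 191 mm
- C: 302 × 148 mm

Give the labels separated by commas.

A: 431/233 ≈ 1.850 → |1.850 − 2.000| = 0.150
B: 329/191 ≈ 1.723 → |1.723 − 2.000| = 0.277
C: 302/148 ≈ 2.041 → |2.041 − 2.000| = 0.041

C, A, B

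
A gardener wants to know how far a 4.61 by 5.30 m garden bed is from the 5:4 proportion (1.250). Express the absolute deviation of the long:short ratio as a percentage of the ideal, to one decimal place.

8.0%

Ratio = 5.30 / 4.61 ≈ 1.1497.
Ideal 5:4 = 1.2500. |1.1497 − 1.2500| / 1.2500 ≈ 8.02% → 8.0%.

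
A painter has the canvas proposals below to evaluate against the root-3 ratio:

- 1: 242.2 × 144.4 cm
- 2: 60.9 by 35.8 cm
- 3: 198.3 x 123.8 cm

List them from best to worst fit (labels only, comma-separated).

Ratios: 1 = 242.2 / 144.4 ≈ 1.677; 2 = 60.9 / 35.8 ≈ 1.701; 3 = 198.3 / 123.8 ≈ 1.602.
|Δ from 1.732|: 1 0.055; 2 0.031; 3 0.130.

2, 1, 3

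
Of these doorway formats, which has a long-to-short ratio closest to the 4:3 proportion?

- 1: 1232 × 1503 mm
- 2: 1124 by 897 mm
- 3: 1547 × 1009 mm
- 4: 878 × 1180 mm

Target 4:3 ≈ 1.333.
1: 1.220 (Δ0.113)  2: 1.253 (Δ0.080)  3: 1.533 (Δ0.200)  4: 1.344 (Δ0.011)

4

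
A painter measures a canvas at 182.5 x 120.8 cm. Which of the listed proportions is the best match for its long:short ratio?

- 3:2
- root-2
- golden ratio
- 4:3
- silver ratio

3:2

Ratio = 182.5 / 120.8 ≈ 1.511.
Distances: 3:2 1.500 (Δ 0.011); root-2 1.414 (Δ 0.097); golden ratio 1.618 (Δ 0.107); 4:3 1.333 (Δ 0.178); silver ratio 2.414 (Δ 0.903).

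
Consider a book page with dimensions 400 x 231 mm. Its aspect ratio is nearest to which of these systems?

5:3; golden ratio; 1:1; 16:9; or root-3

Ratio = 400 / 231 ≈ 1.732.
Distances: 5:3 1.667 (Δ 0.065); golden ratio 1.618 (Δ 0.114); 1:1 1.000 (Δ 0.732); 16:9 1.778 (Δ 0.046); root-3 1.732 (Δ 0.000).

root-3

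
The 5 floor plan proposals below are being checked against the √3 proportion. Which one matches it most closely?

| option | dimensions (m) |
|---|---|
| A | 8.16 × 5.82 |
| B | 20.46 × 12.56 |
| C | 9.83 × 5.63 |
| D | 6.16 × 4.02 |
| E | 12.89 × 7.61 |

C

Ratios (long/short): A ≈ 1.402; B ≈ 1.629; C ≈ 1.746; D ≈ 1.532; E ≈ 1.694.
root-3 ≈ 1.732; option C is nearest (Δ 0.014).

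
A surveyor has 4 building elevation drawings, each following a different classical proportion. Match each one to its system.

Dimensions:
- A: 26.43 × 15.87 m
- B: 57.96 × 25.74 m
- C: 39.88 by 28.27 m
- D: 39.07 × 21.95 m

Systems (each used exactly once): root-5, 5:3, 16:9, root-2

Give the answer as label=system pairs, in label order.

A=5:3, B=root-5, C=root-2, D=16:9

A = 26.43/15.87 ≈ 1.665 → 5:3 (1.667)
B = 57.96/25.74 ≈ 2.252 → root-5 (2.236)
C = 39.88/28.27 ≈ 1.411 → root-2 (1.414)
D = 39.07/21.95 ≈ 1.780 → 16:9 (1.778)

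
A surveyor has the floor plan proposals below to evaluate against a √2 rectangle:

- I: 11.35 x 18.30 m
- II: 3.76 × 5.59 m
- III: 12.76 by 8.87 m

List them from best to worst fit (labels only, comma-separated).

III, II, I

Ratios: I = 18.30 / 11.35 ≈ 1.612; II = 5.59 / 3.76 ≈ 1.487; III = 12.76 / 8.87 ≈ 1.439.
|Δ from 1.414|: I 0.198; II 0.073; III 0.025.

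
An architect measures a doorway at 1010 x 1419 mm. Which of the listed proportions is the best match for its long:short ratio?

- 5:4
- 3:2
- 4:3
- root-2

root-2

Ratio = 1419 / 1010 ≈ 1.405.
Distances: 5:4 1.250 (Δ 0.155); 3:2 1.500 (Δ 0.095); 4:3 1.333 (Δ 0.072); root-2 1.414 (Δ 0.009).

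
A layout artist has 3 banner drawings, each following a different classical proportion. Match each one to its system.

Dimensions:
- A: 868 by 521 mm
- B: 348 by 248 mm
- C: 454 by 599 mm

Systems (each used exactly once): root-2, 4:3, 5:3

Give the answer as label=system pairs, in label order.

Ratios: A ≈ 1.666; B ≈ 1.403; C ≈ 1.319.
Targets: root-2 ≈ 1.414; 4:3 ≈ 1.333; 5:3 ≈ 1.667.

A=5:3, B=root-2, C=4:3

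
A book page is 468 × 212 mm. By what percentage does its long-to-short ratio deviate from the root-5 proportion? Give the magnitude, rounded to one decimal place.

Ratio = 468 / 212 ≈ 2.2075.
Ideal root-5 ≈ 2.2361. |2.2075 − 2.2361| / 2.2361 ≈ 1.28% → 1.3%.

1.3%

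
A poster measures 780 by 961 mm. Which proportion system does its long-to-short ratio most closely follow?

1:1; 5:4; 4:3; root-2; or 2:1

Ratio = 961 / 780 ≈ 1.232.
Distances: 1:1 1.000 (Δ 0.232); 5:4 1.250 (Δ 0.018); 4:3 1.333 (Δ 0.101); root-2 1.414 (Δ 0.182); 2:1 2.000 (Δ 0.768).

5:4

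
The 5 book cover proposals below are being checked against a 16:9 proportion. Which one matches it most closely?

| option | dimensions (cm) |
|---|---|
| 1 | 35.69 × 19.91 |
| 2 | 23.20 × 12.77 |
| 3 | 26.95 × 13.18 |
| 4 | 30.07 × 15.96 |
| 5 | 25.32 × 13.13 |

Ratios (long/short): 1 ≈ 1.793; 2 ≈ 1.817; 3 ≈ 2.045; 4 ≈ 1.884; 5 ≈ 1.928.
16:9 ≈ 1.778; option 1 is nearest (Δ 0.015).

1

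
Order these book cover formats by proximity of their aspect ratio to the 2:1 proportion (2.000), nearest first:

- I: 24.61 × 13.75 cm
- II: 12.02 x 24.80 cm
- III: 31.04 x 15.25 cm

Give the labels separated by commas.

III, II, I

I: 24.61/13.75 ≈ 1.790 → |1.790 − 2.000| = 0.210
II: 24.80/12.02 ≈ 2.063 → |2.063 − 2.000| = 0.063
III: 31.04/15.25 ≈ 2.035 → |2.035 − 2.000| = 0.035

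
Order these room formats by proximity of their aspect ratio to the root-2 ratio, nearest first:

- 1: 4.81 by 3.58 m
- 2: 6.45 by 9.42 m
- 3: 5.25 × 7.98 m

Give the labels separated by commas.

Ratios: 1 = 4.81 / 3.58 ≈ 1.344; 2 = 9.42 / 6.45 ≈ 1.460; 3 = 7.98 / 5.25 ≈ 1.520.
|Δ from 1.414|: 1 0.070; 2 0.046; 3 0.106.

2, 1, 3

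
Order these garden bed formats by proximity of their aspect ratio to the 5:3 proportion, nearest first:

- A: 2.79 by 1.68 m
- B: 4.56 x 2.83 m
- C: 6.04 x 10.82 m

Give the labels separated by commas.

A, B, C

A: 2.79/1.68 ≈ 1.661 → |1.661 − 1.667| = 0.006
B: 4.56/2.83 ≈ 1.611 → |1.611 − 1.667| = 0.056
C: 10.82/6.04 ≈ 1.791 → |1.791 − 1.667| = 0.124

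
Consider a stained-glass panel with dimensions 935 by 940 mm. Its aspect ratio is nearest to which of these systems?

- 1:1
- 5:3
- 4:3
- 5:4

Ratio = 940 / 935 ≈ 1.005.
Distances: 1:1 1.000 (Δ 0.005); 5:3 1.667 (Δ 0.662); 4:3 1.333 (Δ 0.328); 5:4 1.250 (Δ 0.245).

1:1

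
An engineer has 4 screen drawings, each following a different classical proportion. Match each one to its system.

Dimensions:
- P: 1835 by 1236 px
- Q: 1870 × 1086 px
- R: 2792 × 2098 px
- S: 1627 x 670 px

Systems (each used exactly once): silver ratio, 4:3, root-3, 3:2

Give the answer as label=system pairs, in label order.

Ratios: P ≈ 1.485; Q ≈ 1.722; R ≈ 1.331; S ≈ 2.428.
Targets: silver ratio ≈ 2.414; 4:3 ≈ 1.333; root-3 ≈ 1.732; 3:2 ≈ 1.500.

P=3:2, Q=root-3, R=4:3, S=silver ratio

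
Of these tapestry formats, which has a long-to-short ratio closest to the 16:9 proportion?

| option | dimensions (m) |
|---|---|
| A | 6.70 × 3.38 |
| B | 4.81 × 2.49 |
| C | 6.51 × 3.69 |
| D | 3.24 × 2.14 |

C

Target 16:9 ≈ 1.778.
A: 1.982 (Δ0.204)  B: 1.932 (Δ0.154)  C: 1.764 (Δ0.014)  D: 1.514 (Δ0.264)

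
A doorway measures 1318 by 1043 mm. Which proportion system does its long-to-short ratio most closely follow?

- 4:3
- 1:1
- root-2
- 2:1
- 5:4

Ratio = 1318 / 1043 ≈ 1.264.
Distances: 4:3 1.333 (Δ 0.069); 1:1 1.000 (Δ 0.264); root-2 1.414 (Δ 0.150); 2:1 2.000 (Δ 0.736); 5:4 1.250 (Δ 0.014).

5:4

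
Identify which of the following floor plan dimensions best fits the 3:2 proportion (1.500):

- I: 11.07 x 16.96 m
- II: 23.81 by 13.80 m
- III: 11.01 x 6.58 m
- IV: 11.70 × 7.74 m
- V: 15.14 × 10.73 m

IV

Target 3:2 ≈ 1.500.
I: 1.532 (Δ0.032)  II: 1.725 (Δ0.225)  III: 1.673 (Δ0.173)  IV: 1.512 (Δ0.012)  V: 1.411 (Δ0.089)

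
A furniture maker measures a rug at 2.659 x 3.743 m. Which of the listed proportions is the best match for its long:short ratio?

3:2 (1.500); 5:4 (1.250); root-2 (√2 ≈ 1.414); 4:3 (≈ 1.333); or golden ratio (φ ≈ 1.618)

root-2

Ratio = 3.743 / 2.659 ≈ 1.408.
Distances: 3:2 1.500 (Δ 0.092); 5:4 1.250 (Δ 0.158); root-2 1.414 (Δ 0.006); 4:3 1.333 (Δ 0.075); golden ratio 1.618 (Δ 0.210).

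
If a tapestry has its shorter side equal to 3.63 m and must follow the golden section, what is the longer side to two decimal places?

golden ratio ≈ 1.61803.
Longer side = 3.63 × 1.61803 ≈ 5.8734 → 5.87 m.

5.87 m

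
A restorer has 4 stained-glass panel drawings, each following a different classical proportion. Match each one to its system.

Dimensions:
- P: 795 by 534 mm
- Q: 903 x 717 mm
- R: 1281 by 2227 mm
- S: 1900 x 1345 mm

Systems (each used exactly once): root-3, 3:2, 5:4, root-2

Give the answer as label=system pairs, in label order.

P=3:2, Q=5:4, R=root-3, S=root-2

P = 795/534 ≈ 1.489 → 3:2 (1.500)
Q = 903/717 ≈ 1.259 → 5:4 (1.250)
R = 2227/1281 ≈ 1.738 → root-3 (1.732)
S = 1900/1345 ≈ 1.413 → root-2 (1.414)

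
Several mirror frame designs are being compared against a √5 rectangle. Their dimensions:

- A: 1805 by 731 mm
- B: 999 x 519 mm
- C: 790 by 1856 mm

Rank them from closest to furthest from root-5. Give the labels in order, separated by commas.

C, A, B

Ratios: A = 1805 / 731 ≈ 2.469; B = 999 / 519 ≈ 1.925; C = 1856 / 790 ≈ 2.349.
|Δ from 2.236|: A 0.233; B 0.311; C 0.113.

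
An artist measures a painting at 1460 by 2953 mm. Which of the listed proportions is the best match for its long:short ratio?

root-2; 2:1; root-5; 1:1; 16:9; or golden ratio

2953/1460 ≈ 2.023. Nearest candidates are 2:1 (2.000, off by 0.023) and root-5 (2.236, off by 0.213).

2:1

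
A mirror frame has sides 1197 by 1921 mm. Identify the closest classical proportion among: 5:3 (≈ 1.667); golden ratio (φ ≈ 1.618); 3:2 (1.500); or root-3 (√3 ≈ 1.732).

golden ratio

Ratio = 1921 / 1197 ≈ 1.605.
Distances: 5:3 1.667 (Δ 0.062); golden ratio 1.618 (Δ 0.013); 3:2 1.500 (Δ 0.105); root-3 1.732 (Δ 0.127).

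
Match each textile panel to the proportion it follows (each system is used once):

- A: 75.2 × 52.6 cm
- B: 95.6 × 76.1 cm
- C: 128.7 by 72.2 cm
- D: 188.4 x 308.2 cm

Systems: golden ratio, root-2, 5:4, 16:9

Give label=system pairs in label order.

A=root-2, B=5:4, C=16:9, D=golden ratio

Ratios: A ≈ 1.430; B ≈ 1.256; C ≈ 1.783; D ≈ 1.636.
Targets: golden ratio ≈ 1.618; root-2 ≈ 1.414; 5:4 ≈ 1.250; 16:9 ≈ 1.778.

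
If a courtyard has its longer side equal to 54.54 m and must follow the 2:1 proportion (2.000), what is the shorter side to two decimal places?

27.27 m

2:1 = 2.00000.
Shorter side = 54.54 ÷ 2.00000 ≈ 27.2700 → 27.27 m.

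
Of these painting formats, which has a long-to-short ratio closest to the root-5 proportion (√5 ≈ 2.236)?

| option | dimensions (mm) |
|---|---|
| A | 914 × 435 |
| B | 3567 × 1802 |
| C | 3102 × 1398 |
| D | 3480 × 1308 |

C

Ratios (long/short): A ≈ 2.101; B ≈ 1.979; C ≈ 2.219; D ≈ 2.661.
root-5 ≈ 2.236; option C is nearest (Δ 0.017).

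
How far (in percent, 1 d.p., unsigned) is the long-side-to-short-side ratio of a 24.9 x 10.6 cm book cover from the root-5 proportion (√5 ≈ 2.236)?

5.1%

Ratio = 24.9 / 10.6 ≈ 2.3491.
Ideal root-5 ≈ 2.2361. |2.3491 − 2.2361| / 2.2361 ≈ 5.05% → 5.1%.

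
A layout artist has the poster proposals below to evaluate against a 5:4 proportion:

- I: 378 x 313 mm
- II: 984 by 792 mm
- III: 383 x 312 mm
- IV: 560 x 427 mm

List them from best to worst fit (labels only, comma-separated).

Ratios: I = 378 / 313 ≈ 1.208; II = 984 / 792 ≈ 1.242; III = 383 / 312 ≈ 1.228; IV = 560 / 427 ≈ 1.311.
|Δ from 1.250|: I 0.042; II 0.008; III 0.022; IV 0.061.

II, III, I, IV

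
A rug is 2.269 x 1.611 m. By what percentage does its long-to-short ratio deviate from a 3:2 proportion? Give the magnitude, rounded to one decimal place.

Ratio = 2.269 / 1.611 ≈ 1.4084.
Ideal 3:2 = 1.5000. |1.4084 − 1.5000| / 1.5000 ≈ 6.11% → 6.1%.

6.1%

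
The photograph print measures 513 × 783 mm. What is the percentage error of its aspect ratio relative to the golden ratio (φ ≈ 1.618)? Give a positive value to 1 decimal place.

5.7%

Ratio = 783 / 513 ≈ 1.5263.
Ideal golden ratio ≈ 1.6180. |1.5263 − 1.6180| / 1.6180 ≈ 5.67% → 5.7%.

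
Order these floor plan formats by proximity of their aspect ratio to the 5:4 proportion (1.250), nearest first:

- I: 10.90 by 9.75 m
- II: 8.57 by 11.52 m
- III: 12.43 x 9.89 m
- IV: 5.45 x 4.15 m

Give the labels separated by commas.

III, IV, II, I

Ratios: I = 10.90 / 9.75 ≈ 1.118; II = 11.52 / 8.57 ≈ 1.344; III = 12.43 / 9.89 ≈ 1.257; IV = 5.45 / 4.15 ≈ 1.313.
|Δ from 1.250|: I 0.132; II 0.094; III 0.007; IV 0.063.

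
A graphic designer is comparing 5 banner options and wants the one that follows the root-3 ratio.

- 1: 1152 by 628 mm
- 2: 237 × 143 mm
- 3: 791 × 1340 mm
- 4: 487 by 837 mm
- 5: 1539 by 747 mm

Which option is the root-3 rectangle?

Ratios (long/short): 1 ≈ 1.834; 2 ≈ 1.657; 3 ≈ 1.694; 4 ≈ 1.719; 5 ≈ 2.060.
root-3 ≈ 1.732; option 4 is nearest (Δ 0.013).

4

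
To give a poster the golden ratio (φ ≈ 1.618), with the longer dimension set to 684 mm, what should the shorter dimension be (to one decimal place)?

golden ratio ≈ 1.61803.
Shorter side = 684 ÷ 1.61803 ≈ 422.736 → 422.7 mm.

422.7 mm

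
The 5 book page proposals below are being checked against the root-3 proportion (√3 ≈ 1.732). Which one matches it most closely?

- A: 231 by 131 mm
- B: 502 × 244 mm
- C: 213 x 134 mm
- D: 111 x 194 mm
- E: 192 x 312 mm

Target root-3 ≈ 1.732.
A: 1.763 (Δ0.031)  B: 2.057 (Δ0.325)  C: 1.590 (Δ0.142)  D: 1.748 (Δ0.016)  E: 1.625 (Δ0.107)

D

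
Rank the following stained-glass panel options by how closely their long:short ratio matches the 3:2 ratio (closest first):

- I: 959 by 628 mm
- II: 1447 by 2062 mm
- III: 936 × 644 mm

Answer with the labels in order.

I, III, II

Ratios: I = 959 / 628 ≈ 1.527; II = 2062 / 1447 ≈ 1.425; III = 936 / 644 ≈ 1.453.
|Δ from 1.500|: I 0.027; II 0.075; III 0.047.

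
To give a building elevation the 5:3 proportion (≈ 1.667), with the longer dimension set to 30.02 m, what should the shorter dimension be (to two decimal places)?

5:3 ≈ 1.66667.
Shorter side = 30.02 ÷ 1.66667 ≈ 18.0120 → 18.01 m.

18.01 m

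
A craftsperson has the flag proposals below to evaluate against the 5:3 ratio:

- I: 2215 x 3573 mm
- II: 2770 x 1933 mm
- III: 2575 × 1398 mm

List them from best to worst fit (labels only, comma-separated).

I, III, II

Ratios: I = 3573 / 2215 ≈ 1.613; II = 2770 / 1933 ≈ 1.433; III = 2575 / 1398 ≈ 1.842.
|Δ from 1.667|: I 0.054; II 0.234; III 0.175.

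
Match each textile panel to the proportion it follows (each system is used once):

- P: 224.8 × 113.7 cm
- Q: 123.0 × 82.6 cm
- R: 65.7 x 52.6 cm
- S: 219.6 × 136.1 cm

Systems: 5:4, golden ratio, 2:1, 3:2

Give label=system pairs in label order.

P=2:1, Q=3:2, R=5:4, S=golden ratio

Ratios: P ≈ 1.977; Q ≈ 1.489; R ≈ 1.249; S ≈ 1.614.
Targets: 5:4 ≈ 1.250; golden ratio ≈ 1.618; 2:1 ≈ 2.000; 3:2 ≈ 1.500.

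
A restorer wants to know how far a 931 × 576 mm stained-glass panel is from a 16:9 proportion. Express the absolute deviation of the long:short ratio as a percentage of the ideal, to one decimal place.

Ratio = 931 / 576 ≈ 1.6163.
Ideal 16:9 ≈ 1.7778. |1.6163 − 1.7778| / 1.7778 ≈ 9.08% → 9.1%.

9.1%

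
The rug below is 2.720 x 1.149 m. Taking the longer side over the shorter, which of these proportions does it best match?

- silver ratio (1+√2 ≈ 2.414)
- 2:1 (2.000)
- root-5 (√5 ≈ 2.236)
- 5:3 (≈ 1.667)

2.720/1.149 ≈ 2.367. Nearest candidates are silver ratio (2.414, off by 0.047) and root-5 (2.236, off by 0.131).

silver ratio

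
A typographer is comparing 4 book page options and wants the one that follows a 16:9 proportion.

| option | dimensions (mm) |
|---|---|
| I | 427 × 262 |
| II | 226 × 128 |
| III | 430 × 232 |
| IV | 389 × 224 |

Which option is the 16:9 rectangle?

Ratios (long/short): I ≈ 1.630; II ≈ 1.766; III ≈ 1.853; IV ≈ 1.737.
16:9 ≈ 1.778; option II is nearest (Δ 0.012).

II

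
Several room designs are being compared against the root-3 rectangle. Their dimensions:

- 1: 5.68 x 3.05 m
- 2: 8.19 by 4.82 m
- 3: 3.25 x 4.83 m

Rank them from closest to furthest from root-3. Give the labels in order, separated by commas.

2, 1, 3

1: 5.68/3.05 ≈ 1.862 → |1.862 − 1.732| = 0.130
2: 8.19/4.82 ≈ 1.699 → |1.699 − 1.732| = 0.033
3: 4.83/3.25 ≈ 1.486 → |1.486 − 1.732| = 0.246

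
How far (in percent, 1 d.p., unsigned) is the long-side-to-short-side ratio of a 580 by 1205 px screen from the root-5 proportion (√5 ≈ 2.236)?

Ratio = 1205 / 580 ≈ 2.0776.
Ideal root-5 ≈ 2.2361. |2.0776 − 2.2361| / 2.2361 ≈ 7.09% → 7.1%.

7.1%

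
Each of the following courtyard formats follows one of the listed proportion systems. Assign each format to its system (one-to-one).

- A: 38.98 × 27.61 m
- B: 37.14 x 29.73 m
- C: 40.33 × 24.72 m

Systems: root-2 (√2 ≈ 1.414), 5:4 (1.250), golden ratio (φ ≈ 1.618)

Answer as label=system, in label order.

A = 38.98/27.61 ≈ 1.412 → root-2 (1.414)
B = 37.14/29.73 ≈ 1.249 → 5:4 (1.250)
C = 40.33/24.72 ≈ 1.631 → golden ratio (1.618)

A=root-2, B=5:4, C=golden ratio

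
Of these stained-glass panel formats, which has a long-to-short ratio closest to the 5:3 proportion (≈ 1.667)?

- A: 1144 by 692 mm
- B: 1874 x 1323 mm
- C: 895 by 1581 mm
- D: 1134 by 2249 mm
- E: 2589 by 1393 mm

Target 5:3 ≈ 1.667.
A: 1.653 (Δ0.014)  B: 1.416 (Δ0.251)  C: 1.766 (Δ0.099)  D: 1.983 (Δ0.316)  E: 1.859 (Δ0.192)

A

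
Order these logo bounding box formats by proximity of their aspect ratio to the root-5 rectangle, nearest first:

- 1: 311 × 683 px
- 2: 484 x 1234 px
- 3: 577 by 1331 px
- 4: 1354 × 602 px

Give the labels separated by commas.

Ratios: 1 = 683 / 311 ≈ 2.196; 2 = 1234 / 484 ≈ 2.550; 3 = 1331 / 577 ≈ 2.307; 4 = 1354 / 602 ≈ 2.249.
|Δ from 2.236|: 1 0.040; 2 0.314; 3 0.071; 4 0.013.

4, 1, 3, 2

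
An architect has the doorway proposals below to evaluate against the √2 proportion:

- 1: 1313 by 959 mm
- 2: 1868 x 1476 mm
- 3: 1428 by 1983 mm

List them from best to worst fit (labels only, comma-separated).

3, 1, 2

1: 1313/959 ≈ 1.369 → |1.369 − 1.414| = 0.045
2: 1868/1476 ≈ 1.266 → |1.266 − 1.414| = 0.148
3: 1983/1428 ≈ 1.389 → |1.389 − 1.414| = 0.025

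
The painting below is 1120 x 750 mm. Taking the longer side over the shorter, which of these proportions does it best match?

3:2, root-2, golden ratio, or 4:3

Ratio = 1120 / 750 ≈ 1.493.
Distances: 3:2 1.500 (Δ 0.007); root-2 1.414 (Δ 0.079); golden ratio 1.618 (Δ 0.125); 4:3 1.333 (Δ 0.160).

3:2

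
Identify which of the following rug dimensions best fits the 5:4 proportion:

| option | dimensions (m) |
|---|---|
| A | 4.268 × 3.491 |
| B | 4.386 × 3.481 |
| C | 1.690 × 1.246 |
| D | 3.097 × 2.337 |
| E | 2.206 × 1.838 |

B

Target 5:4 ≈ 1.250.
A: 1.223 (Δ0.027)  B: 1.260 (Δ0.010)  C: 1.356 (Δ0.106)  D: 1.325 (Δ0.075)  E: 1.200 (Δ0.050)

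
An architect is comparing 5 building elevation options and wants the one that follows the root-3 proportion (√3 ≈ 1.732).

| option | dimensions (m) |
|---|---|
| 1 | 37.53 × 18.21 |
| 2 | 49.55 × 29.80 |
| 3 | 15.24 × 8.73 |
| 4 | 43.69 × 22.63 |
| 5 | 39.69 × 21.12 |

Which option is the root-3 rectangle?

3

Ratios (long/short): 1 ≈ 2.061; 2 ≈ 1.663; 3 ≈ 1.746; 4 ≈ 1.931; 5 ≈ 1.879.
root-3 ≈ 1.732; option 3 is nearest (Δ 0.014).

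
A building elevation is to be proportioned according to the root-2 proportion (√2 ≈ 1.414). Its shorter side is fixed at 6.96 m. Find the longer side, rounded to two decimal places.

root-2 ≈ 1.41421.
Longer side = 6.96 × 1.41421 ≈ 9.8429 → 9.84 m.

9.84 m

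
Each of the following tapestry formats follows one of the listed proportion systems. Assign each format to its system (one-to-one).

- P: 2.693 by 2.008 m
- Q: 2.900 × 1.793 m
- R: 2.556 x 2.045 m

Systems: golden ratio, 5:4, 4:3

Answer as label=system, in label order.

P=4:3, Q=golden ratio, R=5:4

Ratios: P ≈ 1.341; Q ≈ 1.617; R ≈ 1.250.
Targets: golden ratio ≈ 1.618; 5:4 ≈ 1.250; 4:3 ≈ 1.333.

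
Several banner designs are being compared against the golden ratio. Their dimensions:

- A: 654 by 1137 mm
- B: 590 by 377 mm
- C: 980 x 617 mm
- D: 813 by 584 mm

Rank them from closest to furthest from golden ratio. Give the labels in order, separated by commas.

A: 1137/654 ≈ 1.739 → |1.739 − 1.618| = 0.121
B: 590/377 ≈ 1.565 → |1.565 − 1.618| = 0.053
C: 980/617 ≈ 1.588 → |1.588 − 1.618| = 0.030
D: 813/584 ≈ 1.392 → |1.392 − 1.618| = 0.226

C, B, A, D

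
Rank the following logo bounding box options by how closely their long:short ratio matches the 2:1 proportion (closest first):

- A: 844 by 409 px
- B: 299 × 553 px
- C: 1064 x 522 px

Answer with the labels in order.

C, A, B

A: 844/409 ≈ 2.064 → |2.064 − 2.000| = 0.064
B: 553/299 ≈ 1.849 → |1.849 − 2.000| = 0.151
C: 1064/522 ≈ 2.038 → |2.038 − 2.000| = 0.038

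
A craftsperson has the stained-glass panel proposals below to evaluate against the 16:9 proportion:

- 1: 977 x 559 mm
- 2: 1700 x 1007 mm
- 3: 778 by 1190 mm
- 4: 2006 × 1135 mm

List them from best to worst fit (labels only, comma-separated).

1: 977/559 ≈ 1.748 → |1.748 − 1.778| = 0.030
2: 1700/1007 ≈ 1.688 → |1.688 − 1.778| = 0.090
3: 1190/778 ≈ 1.530 → |1.530 − 1.778| = 0.248
4: 2006/1135 ≈ 1.767 → |1.767 − 1.778| = 0.011

4, 1, 2, 3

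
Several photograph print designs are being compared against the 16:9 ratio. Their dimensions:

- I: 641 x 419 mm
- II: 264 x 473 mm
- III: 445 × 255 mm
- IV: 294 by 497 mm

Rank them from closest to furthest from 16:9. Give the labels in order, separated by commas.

I: 641/419 ≈ 1.530 → |1.530 − 1.778| = 0.248
II: 473/264 ≈ 1.792 → |1.792 − 1.778| = 0.014
III: 445/255 ≈ 1.745 → |1.745 − 1.778| = 0.033
IV: 497/294 ≈ 1.690 → |1.690 − 1.778| = 0.088

II, III, IV, I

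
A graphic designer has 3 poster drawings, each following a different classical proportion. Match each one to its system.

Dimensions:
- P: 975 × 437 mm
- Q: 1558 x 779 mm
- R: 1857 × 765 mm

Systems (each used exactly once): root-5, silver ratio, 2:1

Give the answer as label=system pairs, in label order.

Ratios: P ≈ 2.231; Q ≈ 2.000; R ≈ 2.427.
Targets: root-5 ≈ 2.236; silver ratio ≈ 2.414; 2:1 ≈ 2.000.

P=root-5, Q=2:1, R=silver ratio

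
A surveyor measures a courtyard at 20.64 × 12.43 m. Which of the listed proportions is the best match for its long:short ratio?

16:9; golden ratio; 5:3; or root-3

20.64/12.43 ≈ 1.660. Nearest candidates are 5:3 (1.667, off by 0.007) and golden ratio (1.618, off by 0.042).

5:3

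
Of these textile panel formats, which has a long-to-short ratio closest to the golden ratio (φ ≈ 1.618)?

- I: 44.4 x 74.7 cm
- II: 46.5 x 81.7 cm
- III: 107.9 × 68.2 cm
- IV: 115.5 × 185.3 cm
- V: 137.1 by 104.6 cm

Target golden ratio ≈ 1.618.
I: 1.682 (Δ0.064)  II: 1.757 (Δ0.139)  III: 1.582 (Δ0.036)  IV: 1.604 (Δ0.014)  V: 1.311 (Δ0.307)

IV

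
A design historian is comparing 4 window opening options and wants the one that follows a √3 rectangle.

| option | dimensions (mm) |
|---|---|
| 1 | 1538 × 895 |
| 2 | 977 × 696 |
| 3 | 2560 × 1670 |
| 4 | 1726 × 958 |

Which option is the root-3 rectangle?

1

Ratios (long/short): 1 ≈ 1.718; 2 ≈ 1.404; 3 ≈ 1.533; 4 ≈ 1.802.
root-3 ≈ 1.732; option 1 is nearest (Δ 0.014).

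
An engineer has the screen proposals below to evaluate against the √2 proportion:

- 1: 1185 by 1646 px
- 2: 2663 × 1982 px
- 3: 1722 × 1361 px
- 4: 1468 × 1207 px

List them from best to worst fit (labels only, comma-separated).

1: 1646/1185 ≈ 1.389 → |1.389 − 1.414| = 0.025
2: 2663/1982 ≈ 1.344 → |1.344 − 1.414| = 0.070
3: 1722/1361 ≈ 1.265 → |1.265 − 1.414| = 0.149
4: 1468/1207 ≈ 1.216 → |1.216 − 1.414| = 0.198

1, 2, 3, 4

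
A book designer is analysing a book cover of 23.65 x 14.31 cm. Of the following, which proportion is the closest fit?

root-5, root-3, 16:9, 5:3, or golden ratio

5:3

Ratio = 23.65 / 14.31 ≈ 1.653.
Distances: root-5 2.236 (Δ 0.583); root-3 1.732 (Δ 0.079); 16:9 1.778 (Δ 0.125); 5:3 1.667 (Δ 0.014); golden ratio 1.618 (Δ 0.035).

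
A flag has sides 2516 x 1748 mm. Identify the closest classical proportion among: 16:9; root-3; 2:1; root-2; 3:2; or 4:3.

root-2

Ratio = 2516 / 1748 ≈ 1.439.
Distances: 16:9 1.778 (Δ 0.339); root-3 1.732 (Δ 0.293); 2:1 2.000 (Δ 0.561); root-2 1.414 (Δ 0.025); 3:2 1.500 (Δ 0.061); 4:3 1.333 (Δ 0.106).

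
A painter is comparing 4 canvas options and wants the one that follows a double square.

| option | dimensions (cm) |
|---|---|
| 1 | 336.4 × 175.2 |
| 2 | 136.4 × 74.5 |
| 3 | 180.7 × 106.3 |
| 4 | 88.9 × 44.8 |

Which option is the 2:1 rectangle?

Ratios (long/short): 1 ≈ 1.920; 2 ≈ 1.831; 3 ≈ 1.700; 4 ≈ 1.984.
2:1 ≈ 2.000; option 4 is nearest (Δ 0.016).

4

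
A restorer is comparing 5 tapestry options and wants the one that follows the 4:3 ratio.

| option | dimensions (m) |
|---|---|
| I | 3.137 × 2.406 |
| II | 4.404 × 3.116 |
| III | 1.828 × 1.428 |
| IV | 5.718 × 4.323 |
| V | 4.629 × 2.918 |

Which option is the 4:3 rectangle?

IV

Target 4:3 ≈ 1.333.
I: 1.304 (Δ0.029)  II: 1.413 (Δ0.080)  III: 1.280 (Δ0.053)  IV: 1.323 (Δ0.010)  V: 1.586 (Δ0.253)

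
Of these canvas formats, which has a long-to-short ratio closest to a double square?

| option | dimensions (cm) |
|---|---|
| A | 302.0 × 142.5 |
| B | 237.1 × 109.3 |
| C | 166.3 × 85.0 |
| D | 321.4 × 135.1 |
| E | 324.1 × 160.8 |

E

Target 2:1 ≈ 2.000.
A: 2.119 (Δ0.119)  B: 2.169 (Δ0.169)  C: 1.956 (Δ0.044)  D: 2.379 (Δ0.379)  E: 2.016 (Δ0.016)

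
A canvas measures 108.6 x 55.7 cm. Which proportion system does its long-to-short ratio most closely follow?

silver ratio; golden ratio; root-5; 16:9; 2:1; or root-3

2:1

108.6/55.7 ≈ 1.950. Nearest candidates are 2:1 (2.000, off by 0.050) and 16:9 (1.778, off by 0.172).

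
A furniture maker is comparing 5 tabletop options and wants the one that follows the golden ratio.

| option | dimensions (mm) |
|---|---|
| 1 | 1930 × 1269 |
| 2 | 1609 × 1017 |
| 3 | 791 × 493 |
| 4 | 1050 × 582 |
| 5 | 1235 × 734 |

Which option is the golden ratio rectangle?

Target golden ratio ≈ 1.618.
1: 1.521 (Δ0.097)  2: 1.582 (Δ0.036)  3: 1.604 (Δ0.014)  4: 1.804 (Δ0.186)  5: 1.683 (Δ0.065)

3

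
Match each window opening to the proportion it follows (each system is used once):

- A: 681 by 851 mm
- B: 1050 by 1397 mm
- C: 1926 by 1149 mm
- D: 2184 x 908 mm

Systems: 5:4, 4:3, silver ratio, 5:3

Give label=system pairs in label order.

Ratios: A ≈ 1.250; B ≈ 1.330; C ≈ 1.676; D ≈ 2.405.
Targets: 5:4 ≈ 1.250; 4:3 ≈ 1.333; silver ratio ≈ 2.414; 5:3 ≈ 1.667.

A=5:4, B=4:3, C=5:3, D=silver ratio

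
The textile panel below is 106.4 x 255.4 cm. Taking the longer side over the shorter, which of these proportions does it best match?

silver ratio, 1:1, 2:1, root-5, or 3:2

silver ratio

Ratio = 255.4 / 106.4 ≈ 2.400.
Distances: silver ratio 2.414 (Δ 0.014); 1:1 1.000 (Δ 1.400); 2:1 2.000 (Δ 0.400); root-5 2.236 (Δ 0.164); 3:2 1.500 (Δ 0.900).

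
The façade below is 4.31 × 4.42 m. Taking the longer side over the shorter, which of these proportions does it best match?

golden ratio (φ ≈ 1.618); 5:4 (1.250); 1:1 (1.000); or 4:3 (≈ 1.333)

4.42/4.31 ≈ 1.026. Nearest candidates are 1:1 (1.000, off by 0.026) and 5:4 (1.250, off by 0.224).

1:1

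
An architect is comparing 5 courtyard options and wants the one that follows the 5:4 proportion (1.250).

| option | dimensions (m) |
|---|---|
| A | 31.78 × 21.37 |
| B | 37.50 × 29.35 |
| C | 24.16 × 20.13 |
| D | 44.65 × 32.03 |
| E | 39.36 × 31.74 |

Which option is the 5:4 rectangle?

Ratios (long/short): A ≈ 1.487; B ≈ 1.278; C ≈ 1.200; D ≈ 1.394; E ≈ 1.240.
5:4 ≈ 1.250; option E is nearest (Δ 0.010).

E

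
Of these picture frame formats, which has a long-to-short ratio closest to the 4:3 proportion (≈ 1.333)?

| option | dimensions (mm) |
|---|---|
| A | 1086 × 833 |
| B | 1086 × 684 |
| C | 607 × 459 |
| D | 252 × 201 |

C

Target 4:3 ≈ 1.333.
A: 1.304 (Δ0.029)  B: 1.588 (Δ0.255)  C: 1.322 (Δ0.011)  D: 1.254 (Δ0.079)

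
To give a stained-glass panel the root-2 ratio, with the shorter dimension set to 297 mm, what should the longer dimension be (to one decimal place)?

root-2 ≈ 1.41421.
Longer side = 297 × 1.41421 ≈ 420.020 → 420.0 mm.

420.0 mm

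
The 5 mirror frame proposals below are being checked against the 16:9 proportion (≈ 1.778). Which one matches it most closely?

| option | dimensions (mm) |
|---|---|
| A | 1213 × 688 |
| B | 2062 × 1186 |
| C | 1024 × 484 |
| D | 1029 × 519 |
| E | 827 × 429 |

Target 16:9 ≈ 1.778.
A: 1.763 (Δ0.015)  B: 1.739 (Δ0.039)  C: 2.116 (Δ0.338)  D: 1.983 (Δ0.205)  E: 1.928 (Δ0.150)

A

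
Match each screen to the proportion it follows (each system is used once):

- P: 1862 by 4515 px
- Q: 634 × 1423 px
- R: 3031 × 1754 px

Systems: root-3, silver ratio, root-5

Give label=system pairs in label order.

P=silver ratio, Q=root-5, R=root-3

Ratios: P ≈ 2.425; Q ≈ 2.244; R ≈ 1.728.
Targets: root-3 ≈ 1.732; silver ratio ≈ 2.414; root-5 ≈ 2.236.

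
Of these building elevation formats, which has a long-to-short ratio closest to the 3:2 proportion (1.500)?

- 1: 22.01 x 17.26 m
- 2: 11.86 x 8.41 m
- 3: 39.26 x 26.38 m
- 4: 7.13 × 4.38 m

Target 3:2 ≈ 1.500.
1: 1.275 (Δ0.225)  2: 1.410 (Δ0.090)  3: 1.488 (Δ0.012)  4: 1.628 (Δ0.128)

3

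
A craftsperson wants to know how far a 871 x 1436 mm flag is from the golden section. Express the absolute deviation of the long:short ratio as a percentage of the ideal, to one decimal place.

Ratio = 1436 / 871 ≈ 1.6487.
Ideal golden ratio ≈ 1.6180. |1.6487 − 1.6180| / 1.6180 ≈ 1.90% → 1.9%.

1.9%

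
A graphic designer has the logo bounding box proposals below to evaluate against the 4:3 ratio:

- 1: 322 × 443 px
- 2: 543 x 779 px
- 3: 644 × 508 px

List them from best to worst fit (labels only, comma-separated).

1, 3, 2

1: 443/322 ≈ 1.376 → |1.376 − 1.333| = 0.043
2: 779/543 ≈ 1.435 → |1.435 − 1.333| = 0.102
3: 644/508 ≈ 1.268 → |1.268 − 1.333| = 0.065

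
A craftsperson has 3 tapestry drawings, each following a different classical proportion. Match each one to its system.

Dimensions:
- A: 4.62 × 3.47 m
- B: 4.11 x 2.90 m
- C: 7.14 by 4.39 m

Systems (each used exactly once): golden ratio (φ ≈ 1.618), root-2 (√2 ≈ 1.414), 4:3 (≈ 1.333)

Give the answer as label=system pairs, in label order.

Ratios: A ≈ 1.331; B ≈ 1.417; C ≈ 1.626.
Targets: golden ratio ≈ 1.618; root-2 ≈ 1.414; 4:3 ≈ 1.333.

A=4:3, B=root-2, C=golden ratio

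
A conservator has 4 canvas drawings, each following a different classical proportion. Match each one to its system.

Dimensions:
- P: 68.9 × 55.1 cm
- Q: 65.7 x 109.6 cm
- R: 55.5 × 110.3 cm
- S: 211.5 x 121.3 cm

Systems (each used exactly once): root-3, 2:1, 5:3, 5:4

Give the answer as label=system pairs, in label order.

P=5:4, Q=5:3, R=2:1, S=root-3

P = 68.9/55.1 ≈ 1.250 → 5:4 (1.250)
Q = 109.6/65.7 ≈ 1.668 → 5:3 (1.667)
R = 110.3/55.5 ≈ 1.987 → 2:1 (2.000)
S = 211.5/121.3 ≈ 1.744 → root-3 (1.732)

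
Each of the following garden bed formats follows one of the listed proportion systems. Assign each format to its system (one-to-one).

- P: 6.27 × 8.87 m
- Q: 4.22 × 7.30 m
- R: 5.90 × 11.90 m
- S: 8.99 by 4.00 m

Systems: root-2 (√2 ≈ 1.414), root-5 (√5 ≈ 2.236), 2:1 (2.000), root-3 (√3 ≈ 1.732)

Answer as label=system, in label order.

P=root-2, Q=root-3, R=2:1, S=root-5

P = 8.87/6.27 ≈ 1.415 → root-2 (1.414)
Q = 7.30/4.22 ≈ 1.730 → root-3 (1.732)
R = 11.90/5.90 ≈ 2.017 → 2:1 (2.000)
S = 8.99/4.00 ≈ 2.248 → root-5 (2.236)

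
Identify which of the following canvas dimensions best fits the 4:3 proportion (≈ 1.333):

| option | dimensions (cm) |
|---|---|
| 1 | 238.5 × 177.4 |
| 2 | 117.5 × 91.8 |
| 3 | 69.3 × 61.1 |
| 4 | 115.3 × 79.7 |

Ratios (long/short): 1 ≈ 1.344; 2 ≈ 1.280; 3 ≈ 1.134; 4 ≈ 1.447.
4:3 ≈ 1.333; option 1 is nearest (Δ 0.011).

1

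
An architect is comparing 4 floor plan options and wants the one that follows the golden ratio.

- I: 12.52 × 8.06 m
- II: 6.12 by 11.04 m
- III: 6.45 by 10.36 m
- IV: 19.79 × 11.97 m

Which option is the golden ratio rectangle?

Ratios (long/short): I ≈ 1.553; II ≈ 1.804; III ≈ 1.606; IV ≈ 1.653.
golden ratio ≈ 1.618; option III is nearest (Δ 0.012).

III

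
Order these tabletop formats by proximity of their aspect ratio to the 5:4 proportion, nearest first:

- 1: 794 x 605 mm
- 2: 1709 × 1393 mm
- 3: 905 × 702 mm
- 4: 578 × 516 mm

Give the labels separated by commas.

Ratios: 1 = 794 / 605 ≈ 1.312; 2 = 1709 / 1393 ≈ 1.227; 3 = 905 / 702 ≈ 1.289; 4 = 578 / 516 ≈ 1.120.
|Δ from 1.250|: 1 0.062; 2 0.023; 3 0.039; 4 0.130.

2, 3, 1, 4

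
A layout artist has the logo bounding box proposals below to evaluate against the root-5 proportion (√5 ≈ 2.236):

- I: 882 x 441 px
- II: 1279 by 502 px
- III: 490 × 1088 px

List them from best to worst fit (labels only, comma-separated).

Ratios: I = 882 / 441 ≈ 2.000; II = 1279 / 502 ≈ 2.548; III = 1088 / 490 ≈ 2.220.
|Δ from 2.236|: I 0.236; II 0.312; III 0.016.

III, I, II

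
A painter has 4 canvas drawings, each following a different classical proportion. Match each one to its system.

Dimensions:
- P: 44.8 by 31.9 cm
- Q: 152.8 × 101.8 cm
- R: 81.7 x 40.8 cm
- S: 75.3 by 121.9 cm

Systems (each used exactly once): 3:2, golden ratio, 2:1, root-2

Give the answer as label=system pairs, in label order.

Ratios: P ≈ 1.404; Q ≈ 1.501; R ≈ 2.002; S ≈ 1.619.
Targets: 3:2 ≈ 1.500; golden ratio ≈ 1.618; 2:1 ≈ 2.000; root-2 ≈ 1.414.

P=root-2, Q=3:2, R=2:1, S=golden ratio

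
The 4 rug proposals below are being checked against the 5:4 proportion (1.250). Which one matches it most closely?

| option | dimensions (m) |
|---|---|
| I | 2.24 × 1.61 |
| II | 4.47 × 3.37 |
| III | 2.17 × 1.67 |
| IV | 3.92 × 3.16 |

Target 5:4 ≈ 1.250.
I: 1.391 (Δ0.141)  II: 1.326 (Δ0.076)  III: 1.299 (Δ0.049)  IV: 1.241 (Δ0.009)

IV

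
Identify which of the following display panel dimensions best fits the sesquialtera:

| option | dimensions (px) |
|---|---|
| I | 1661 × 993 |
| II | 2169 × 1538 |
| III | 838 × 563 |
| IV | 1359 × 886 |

III

Ratios (long/short): I ≈ 1.673; II ≈ 1.410; III ≈ 1.488; IV ≈ 1.534.
3:2 ≈ 1.500; option III is nearest (Δ 0.012).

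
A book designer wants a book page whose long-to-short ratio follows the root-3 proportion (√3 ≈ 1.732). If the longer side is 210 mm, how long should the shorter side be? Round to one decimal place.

121.2 mm

root-3 ≈ 1.73205.
Shorter side = 210 ÷ 1.73205 ≈ 121.244 → 121.2 mm.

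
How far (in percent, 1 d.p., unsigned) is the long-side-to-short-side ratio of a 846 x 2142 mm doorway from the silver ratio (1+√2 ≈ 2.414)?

4.9%

Ratio = 2142 / 846 ≈ 2.5319.
Ideal silver ratio ≈ 2.4142. |2.5319 − 2.4142| / 2.4142 ≈ 4.88% → 4.9%.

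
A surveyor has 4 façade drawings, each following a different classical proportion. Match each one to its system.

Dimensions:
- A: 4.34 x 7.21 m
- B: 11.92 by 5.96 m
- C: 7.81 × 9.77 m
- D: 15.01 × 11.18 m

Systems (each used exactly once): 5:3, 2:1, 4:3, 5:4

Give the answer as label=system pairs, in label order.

A=5:3, B=2:1, C=5:4, D=4:3

Ratios: A ≈ 1.661; B ≈ 2.000; C ≈ 1.251; D ≈ 1.343.
Targets: 5:3 ≈ 1.667; 2:1 ≈ 2.000; 4:3 ≈ 1.333; 5:4 ≈ 1.250.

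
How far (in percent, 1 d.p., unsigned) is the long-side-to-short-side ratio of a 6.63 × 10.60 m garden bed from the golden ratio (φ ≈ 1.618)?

Ratio = 10.60 / 6.63 ≈ 1.5988.
Ideal golden ratio ≈ 1.6180. |1.5988 − 1.6180| / 1.6180 ≈ 1.19% → 1.2%.

1.2%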